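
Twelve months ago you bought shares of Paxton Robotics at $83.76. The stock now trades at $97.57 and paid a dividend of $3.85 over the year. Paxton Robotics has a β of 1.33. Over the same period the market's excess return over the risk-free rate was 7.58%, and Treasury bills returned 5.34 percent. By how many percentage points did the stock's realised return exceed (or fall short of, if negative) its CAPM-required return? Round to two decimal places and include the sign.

Realised HPR = (P1 + D1 − P0) / P0 = (97.57 + 3.85 − 83.76) / 83.76 = 17.66 / 83.76 = 21.0840%
CAPM required = R_f + β·MRP = 5.34% + 1.33 × 7.58% = 15.4214%
α = realised − required = 21.0840% − 15.4214% = +5.66%

+5.66%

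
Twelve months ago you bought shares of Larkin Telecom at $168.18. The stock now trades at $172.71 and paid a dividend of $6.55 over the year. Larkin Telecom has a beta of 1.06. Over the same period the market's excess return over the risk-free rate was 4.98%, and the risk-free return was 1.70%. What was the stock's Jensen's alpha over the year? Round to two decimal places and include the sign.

Realised HPR = (P1 + D1 − P0) / P0 = (172.71 + 6.55 − 168.18) / 168.18 = 11.08 / 168.18 = 6.5882%
CAPM required = R_f + β·MRP = 1.70% + 1.06 × 4.98% = 6.9788%
α = realised − required = 6.5882% − 6.9788% = -0.39%

-0.39%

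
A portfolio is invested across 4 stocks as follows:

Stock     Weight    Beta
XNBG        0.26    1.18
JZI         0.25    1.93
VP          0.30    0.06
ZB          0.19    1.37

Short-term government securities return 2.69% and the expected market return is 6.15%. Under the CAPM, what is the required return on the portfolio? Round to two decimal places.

β_P = Σ w_i β_i = 0.26×1.18 + 0.25×1.93 + 0.30×0.06 + 0.19×1.37 = 1.0676
MRP = 6.15% − 2.69% = 3.46%
E(R_P) = R_f + β_P × MRP = 2.69% + 1.0676 × 3.46% = 6.38%

6.38%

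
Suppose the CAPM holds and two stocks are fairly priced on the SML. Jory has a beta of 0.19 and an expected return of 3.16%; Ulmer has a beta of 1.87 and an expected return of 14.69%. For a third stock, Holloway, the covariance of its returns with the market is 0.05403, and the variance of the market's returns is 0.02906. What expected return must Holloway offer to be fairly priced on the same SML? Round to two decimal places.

MRP = (14.69% − 3.16%) / (1.87 − 0.19) = 6.8631%
R_f = 3.16% − 0.19 × 6.8631% = 1.8560%
β_Holloway = Cov / Var(R_m) = 0.05403 / 0.02906 = 1.8593
E(R_Holloway) = R_f + β × MRP = 1.8560% + 1.8593 × 6.8631% = 14.62%

14.62%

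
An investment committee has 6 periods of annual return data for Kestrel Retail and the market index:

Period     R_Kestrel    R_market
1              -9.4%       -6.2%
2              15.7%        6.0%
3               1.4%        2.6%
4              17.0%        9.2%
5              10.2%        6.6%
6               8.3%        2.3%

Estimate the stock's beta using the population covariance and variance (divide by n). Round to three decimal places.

1.738

Mean R_i = (-9.4 + 15.7 + 1.4 + 17.0 + 10.2 + 8.3) / 6 = 7.2000%
Mean R_m = (-6.2 + 6.0 + 2.6 + 9.2 + 6.6 + 2.3) / 6 = 3.4167%
Σ(R_i − R̄_i)(R_m − R̄_m) = 251.3300  ⇒  Cov = 251.3300 / 6 = 41.8883
Σ(R_m − R̄_m)² = 144.6483  ⇒  Var(R_m) = 144.6483 / 6 = 24.1081
β = Cov / Var(R_m) = 41.8883 / 24.1081 = 1.7375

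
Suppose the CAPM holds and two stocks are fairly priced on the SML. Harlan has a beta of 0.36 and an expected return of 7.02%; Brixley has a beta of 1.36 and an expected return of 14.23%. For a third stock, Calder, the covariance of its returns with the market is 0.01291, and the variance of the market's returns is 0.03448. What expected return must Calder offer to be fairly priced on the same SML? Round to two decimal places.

MRP = (14.23% − 7.02%) / (1.36 − 0.36) = 7.2100%
R_f = 7.02% − 0.36 × 7.2100% = 4.4244%
β_Calder = Cov / Var(R_m) = 0.01291 / 0.03448 = 0.3744
E(R_Calder) = R_f + β × MRP = 4.4244% + 0.3744 × 7.2100% = 7.12%

7.12%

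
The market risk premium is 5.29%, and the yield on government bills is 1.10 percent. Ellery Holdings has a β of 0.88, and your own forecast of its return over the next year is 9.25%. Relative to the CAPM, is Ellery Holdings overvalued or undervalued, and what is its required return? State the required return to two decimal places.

Undervalued; required return 5.76%

Required return = R_f + β·MRP = 1.10% + 0.88 × 5.29% = 5.76%
Forecast 9.25% > required 5.76% → the stock plots above the SML → undervalued.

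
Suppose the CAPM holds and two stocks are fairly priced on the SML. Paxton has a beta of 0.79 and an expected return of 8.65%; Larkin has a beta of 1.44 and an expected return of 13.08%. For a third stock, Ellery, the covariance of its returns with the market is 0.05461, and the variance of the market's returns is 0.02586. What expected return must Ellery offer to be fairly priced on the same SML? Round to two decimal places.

MRP = (13.08% − 8.65%) / (1.44 − 0.79) = 6.8154%
R_f = 8.65% − 0.79 × 6.8154% = 3.2658%
β_Ellery = Cov / Var(R_m) = 0.05461 / 0.02586 = 2.1118
E(R_Ellery) = R_f + β × MRP = 3.2658% + 2.1118 × 6.8154% = 17.66%

17.66%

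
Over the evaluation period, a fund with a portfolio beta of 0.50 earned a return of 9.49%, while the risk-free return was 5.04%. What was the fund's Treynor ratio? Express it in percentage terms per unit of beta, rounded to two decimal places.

Treynor = (R_P − R_f) / β_P = (9.49% − 5.04%) / 0.5000 = 4.45% / 0.5000 = 8.90%

8.90%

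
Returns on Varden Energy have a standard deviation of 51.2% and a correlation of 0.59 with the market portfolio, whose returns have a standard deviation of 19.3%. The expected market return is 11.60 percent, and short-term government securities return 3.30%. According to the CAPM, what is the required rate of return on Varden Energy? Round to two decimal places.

16.29%

β = ρ × σ_i / σ_m = 0.59 × 51.2% / 19.3% = 1.5652
MRP = 11.60% − 3.30% = 8.30%
E(R) = 3.30% + 1.5652 × 8.30% = 16.29%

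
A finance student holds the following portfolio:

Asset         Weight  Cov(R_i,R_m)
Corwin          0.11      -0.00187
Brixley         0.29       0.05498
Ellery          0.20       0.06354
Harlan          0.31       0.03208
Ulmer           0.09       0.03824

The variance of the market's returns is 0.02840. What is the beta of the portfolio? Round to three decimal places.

1.473

β_Corwin = -0.00187 / 0.02840 = -0.0658
β_Brixley = 0.05498 / 0.02840 = 1.9359
β_Ellery = 0.06354 / 0.02840 = 2.2373
β_Harlan = 0.03208 / 0.02840 = 1.1296
β_Ulmer = 0.03824 / 0.02840 = 1.3465
β_P = Σ w_i β_i = 0.11×-0.0658 + 0.29×1.9359 + 0.20×2.2373 + 0.31×1.1296 + 0.09×1.3465 = 1.4730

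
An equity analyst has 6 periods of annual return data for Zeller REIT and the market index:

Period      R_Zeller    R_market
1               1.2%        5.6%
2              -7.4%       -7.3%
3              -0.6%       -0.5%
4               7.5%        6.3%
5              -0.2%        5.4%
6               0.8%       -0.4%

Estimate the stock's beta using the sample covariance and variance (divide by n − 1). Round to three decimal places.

0.749

Mean R_i = (1.2 − 7.4 − 0.6 + 7.5 − 0.2 + 0.8) / 6 = 0.2167%
Mean R_m = (5.6 − 7.3 − 0.5 + 6.3 + 5.4 − 0.4) / 6 = 1.5167%
Σ(R_i − R̄_i)(R_m − R̄_m) = 104.9183  ⇒  Cov = 104.9183 / 5 = 20.9837
Σ(R_m − R̄_m)² = 140.1083  ⇒  Var(R_m) = 140.1083 / 5 = 28.0217
β = Cov / Var(R_m) = 20.9837 / 28.0217 = 0.7488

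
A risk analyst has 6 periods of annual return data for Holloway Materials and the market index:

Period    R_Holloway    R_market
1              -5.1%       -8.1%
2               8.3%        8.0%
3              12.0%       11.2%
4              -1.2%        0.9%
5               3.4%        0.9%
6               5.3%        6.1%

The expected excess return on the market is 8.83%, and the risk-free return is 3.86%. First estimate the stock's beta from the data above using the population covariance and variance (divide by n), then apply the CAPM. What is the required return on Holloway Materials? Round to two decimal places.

11.59%

Mean R_i = (-5.1 + 8.3 + 12.0 − 1.2 + 3.4 + 5.3) / 6 = 3.7833%
Mean R_m = (-8.1 + 8.0 + 11.2 + 0.9 + 0.9 + 6.1) / 6 = 3.1667%
Σ(R_i − R̄_i)(R_m − R̄_m) = 204.5367  ⇒  Cov = 204.5367 / 6 = 34.0895
Σ(R_m − R̄_m)² = 233.7133  ⇒  Var(R_m) = 233.7133 / 6 = 38.9522
β = Cov / Var(R_m) = 34.0895 / 38.9522 = 0.8752
E(R) = R_f + β × MRP = 3.86% + 0.8752 × 8.83% = 11.59%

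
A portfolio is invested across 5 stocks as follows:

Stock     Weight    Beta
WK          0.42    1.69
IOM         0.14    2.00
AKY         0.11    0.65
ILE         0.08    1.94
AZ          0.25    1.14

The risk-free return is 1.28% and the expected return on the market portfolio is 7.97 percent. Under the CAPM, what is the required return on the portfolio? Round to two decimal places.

β_P = Σ w_i β_i = 0.42×1.69 + 0.14×2.00 + 0.11×0.65 + 0.08×1.94 + 0.25×1.14 = 1.5015
MRP = 7.97% − 1.28% = 6.69%
E(R_P) = R_f + β_P × MRP = 1.28% + 1.5015 × 6.69% = 11.33%

11.33%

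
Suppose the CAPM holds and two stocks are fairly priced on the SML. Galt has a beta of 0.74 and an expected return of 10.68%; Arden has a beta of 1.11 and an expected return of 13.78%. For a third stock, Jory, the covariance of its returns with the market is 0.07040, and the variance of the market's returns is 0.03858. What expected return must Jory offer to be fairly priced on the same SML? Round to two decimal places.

MRP = (13.78% − 10.68%) / (1.11 − 0.74) = 8.3784%
R_f = 10.68% − 0.74 × 8.3784% = 4.4800%
β_Jory = Cov / Var(R_m) = 0.07040 / 0.03858 = 1.8248
E(R_Jory) = R_f + β × MRP = 4.4800% + 1.8248 × 8.3784% = 19.77%

19.77%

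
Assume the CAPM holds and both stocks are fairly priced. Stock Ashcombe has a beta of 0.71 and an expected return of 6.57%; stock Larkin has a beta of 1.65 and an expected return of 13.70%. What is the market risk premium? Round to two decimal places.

Both satisfy E(R) = R_f + β·MRP, so the slope of the SML is
MRP = (13.70% − 6.57%) / (1.65 − 0.71) = 7.13% / 0.94 = 7.5851%

7.59%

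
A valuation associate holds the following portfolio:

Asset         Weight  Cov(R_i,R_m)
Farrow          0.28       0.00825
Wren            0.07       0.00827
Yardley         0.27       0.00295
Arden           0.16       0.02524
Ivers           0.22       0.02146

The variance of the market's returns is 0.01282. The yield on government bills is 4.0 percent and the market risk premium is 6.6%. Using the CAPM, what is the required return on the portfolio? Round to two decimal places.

10.41%

β_Farrow = 0.00825 / 0.01282 = 0.6435
β_Wren = 0.00827 / 0.01282 = 0.6451
β_Yardley = 0.00295 / 0.01282 = 0.2301
β_Arden = 0.02524 / 0.01282 = 1.9688
β_Ivers = 0.02146 / 0.01282 = 1.6739
β_P = Σ w_i β_i = 0.28×0.6435 + 0.07×0.6451 + 0.27×0.2301 + 0.16×1.9688 + 0.22×1.6739 = 0.9707
E(R_P) = R_f + β_P × MRP = 4.0% + 0.9707 × 6.6% = 10.41%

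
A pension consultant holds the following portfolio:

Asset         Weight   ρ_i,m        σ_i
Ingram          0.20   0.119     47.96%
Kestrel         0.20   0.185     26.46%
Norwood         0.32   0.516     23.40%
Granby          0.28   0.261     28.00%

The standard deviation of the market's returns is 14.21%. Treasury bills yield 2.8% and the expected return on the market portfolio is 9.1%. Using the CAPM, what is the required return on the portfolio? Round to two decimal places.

β_Ingram = 0.119 × 47.96% / 14.21% = 0.4016
β_Kestrel = 0.185 × 26.46% / 14.21% = 0.3445
β_Norwood = 0.516 × 23.40% / 14.21% = 0.8497
β_Granby = 0.261 × 28.00% / 14.21% = 0.5143
β_P = Σ w_i β_i = 0.20×0.4016 + 0.20×0.3445 + 0.32×0.8497 + 0.28×0.5143 = 0.5651
MRP = 9.1% − 2.8% = 6.30%
E(R_P) = R_f + β_P × MRP = 2.8% + 0.5651 × 6.3% = 6.36%

6.36%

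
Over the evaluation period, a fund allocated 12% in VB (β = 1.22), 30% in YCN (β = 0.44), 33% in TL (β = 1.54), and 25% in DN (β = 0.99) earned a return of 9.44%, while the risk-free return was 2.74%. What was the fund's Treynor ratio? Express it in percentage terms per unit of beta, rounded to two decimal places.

β_P = 0.12×1.22 + 0.30×0.44 + 0.33×1.54 + 0.25×0.99 = 1.0341
Treynor = (R_P − R_f) / β_P = (9.44% − 2.74%) / 1.0341 = 6.70% / 1.0341 = 6.48%

6.48%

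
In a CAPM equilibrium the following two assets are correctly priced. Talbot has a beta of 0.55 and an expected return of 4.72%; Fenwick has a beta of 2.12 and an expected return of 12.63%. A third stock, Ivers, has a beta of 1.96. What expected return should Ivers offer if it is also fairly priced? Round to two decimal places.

11.82%

MRP (SML slope) = (12.63% − 4.72%) / (2.12 − 0.55) = 7.91% / 1.57 = 5.0382%
R_f (intercept) = 4.72% − 0.55 × 5.0382% = 1.9490%
E(R_Ivers) = R_f + β × MRP = 1.9490% + 1.96 × 5.0382% = 11.82%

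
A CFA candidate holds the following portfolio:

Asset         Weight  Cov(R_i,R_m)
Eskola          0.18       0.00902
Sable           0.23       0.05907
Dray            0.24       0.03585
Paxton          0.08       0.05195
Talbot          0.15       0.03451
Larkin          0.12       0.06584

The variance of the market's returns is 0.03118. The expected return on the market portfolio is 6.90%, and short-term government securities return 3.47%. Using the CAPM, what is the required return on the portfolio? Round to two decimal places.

β_Eskola = 0.00902 / 0.03118 = 0.2893
β_Sable = 0.05907 / 0.03118 = 1.8945
β_Dray = 0.03585 / 0.03118 = 1.1498
β_Paxton = 0.05195 / 0.03118 = 1.6661
β_Talbot = 0.03451 / 0.03118 = 1.1068
β_Larkin = 0.06584 / 0.03118 = 2.1116
β_P = Σ w_i β_i = 0.18×0.2893 + 0.23×1.8945 + 0.24×1.1498 + 0.08×1.6661 + 0.15×1.1068 + 0.12×2.1116 = 1.3165
MRP = 6.90% − 3.47% = 3.43%
E(R_P) = R_f + β_P × MRP = 3.47% + 1.3165 × 3.43% = 7.99%

7.99%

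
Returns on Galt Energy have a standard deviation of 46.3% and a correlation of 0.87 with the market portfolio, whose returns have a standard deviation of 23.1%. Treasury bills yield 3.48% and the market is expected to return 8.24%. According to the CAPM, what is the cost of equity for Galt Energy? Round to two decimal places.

11.78%

β = ρ × σ_i / σ_m = 0.87 × 46.3% / 23.1% = 1.7438
MRP = 8.24% − 3.48% = 4.76%
E(R) = 3.48% + 1.7438 × 4.76% = 11.78%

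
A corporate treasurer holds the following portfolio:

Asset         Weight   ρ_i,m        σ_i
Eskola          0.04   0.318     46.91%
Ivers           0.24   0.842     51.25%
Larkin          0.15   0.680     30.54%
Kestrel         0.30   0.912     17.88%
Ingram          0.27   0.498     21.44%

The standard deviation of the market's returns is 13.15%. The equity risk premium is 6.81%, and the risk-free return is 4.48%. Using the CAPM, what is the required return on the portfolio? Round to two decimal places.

15.79%

β_Eskola = 0.318 × 46.91% / 13.15% = 1.1344
β_Ivers = 0.842 × 51.25% / 13.15% = 3.2816
β_Larkin = 0.680 × 30.54% / 13.15% = 1.5793
β_Kestrel = 0.912 × 17.88% / 13.15% = 1.2400
β_Ingram = 0.498 × 21.44% / 13.15% = 0.8119
β_P = Σ w_i β_i = 0.04×1.1344 + 0.24×3.2816 + 0.15×1.5793 + 0.30×1.2400 + 0.27×0.8119 = 1.6611
E(R_P) = R_f + β_P × MRP = 4.48% + 1.6611 × 6.81% = 15.79%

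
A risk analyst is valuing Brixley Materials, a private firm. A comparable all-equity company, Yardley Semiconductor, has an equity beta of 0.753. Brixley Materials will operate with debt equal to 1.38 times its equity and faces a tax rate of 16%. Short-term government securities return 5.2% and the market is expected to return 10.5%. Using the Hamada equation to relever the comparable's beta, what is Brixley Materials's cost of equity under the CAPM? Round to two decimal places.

β_L = β_U × [1 + (1 − t)(D/E)] = 0.753 × [1 + (1 − 0.16) × 1.38]
    = 0.753 × [1 + 0.84 × 1.38] = 0.753 × 2.1592 = 1.6259
MRP = 10.5% − 5.2% = 5.30%
E(R) = R_f + β_L × MRP = 5.2% + 1.6259 × 5.3% = 13.82%

13.82%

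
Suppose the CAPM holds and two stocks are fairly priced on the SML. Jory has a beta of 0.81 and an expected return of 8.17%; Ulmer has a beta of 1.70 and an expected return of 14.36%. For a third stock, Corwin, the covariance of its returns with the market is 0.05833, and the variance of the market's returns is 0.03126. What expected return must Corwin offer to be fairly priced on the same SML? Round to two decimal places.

15.51%

MRP = (14.36% − 8.17%) / (1.70 − 0.81) = 6.9551%
R_f = 8.17% − 0.81 × 6.9551% = 2.5364%
β_Corwin = Cov / Var(R_m) = 0.05833 / 0.03126 = 1.8660
E(R_Corwin) = R_f + β × MRP = 2.5364% + 1.8660 × 6.9551% = 15.51%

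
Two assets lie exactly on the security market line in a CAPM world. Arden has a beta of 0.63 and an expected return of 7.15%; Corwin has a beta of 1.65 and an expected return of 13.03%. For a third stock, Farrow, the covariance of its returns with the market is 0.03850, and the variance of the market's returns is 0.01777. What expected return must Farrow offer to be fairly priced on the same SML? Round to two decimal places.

MRP = (13.03% − 7.15%) / (1.65 − 0.63) = 5.7647%
R_f = 7.15% − 0.63 × 5.7647% = 3.5182%
β_Farrow = Cov / Var(R_m) = 0.03850 / 0.01777 = 2.1666
E(R_Farrow) = R_f + β × MRP = 3.5182% + 2.1666 × 5.7647% = 16.01%

16.01%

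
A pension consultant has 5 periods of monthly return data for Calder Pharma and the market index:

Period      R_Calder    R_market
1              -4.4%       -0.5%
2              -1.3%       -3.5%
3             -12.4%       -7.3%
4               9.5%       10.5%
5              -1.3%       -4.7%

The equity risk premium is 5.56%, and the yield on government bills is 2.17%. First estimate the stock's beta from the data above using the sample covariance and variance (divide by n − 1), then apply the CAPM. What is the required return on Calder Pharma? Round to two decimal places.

Mean R_i = (-4.4 − 1.3 − 12.4 + 9.5 − 1.3) / 5 = -1.9800%
Mean R_m = (-0.5 − 3.5 − 7.3 + 10.5 − 4.7) / 5 = -1.1000%
Σ(R_i − R̄_i)(R_m − R̄_m) = 192.2400  ⇒  Cov = 192.2400 / 4 = 48.0600
Σ(R_m − R̄_m)² = 192.0800  ⇒  Var(R_m) = 192.0800 / 4 = 48.0200
β = Cov / Var(R_m) = 48.0600 / 48.0200 = 1.0008
E(R) = R_f + β × MRP = 2.17% + 1.0008 × 5.56% = 7.73%

7.73%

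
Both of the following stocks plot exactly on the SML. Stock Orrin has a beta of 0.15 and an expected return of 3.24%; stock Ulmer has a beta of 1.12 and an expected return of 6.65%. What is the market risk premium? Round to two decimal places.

3.52%

Both satisfy E(R) = R_f + β·MRP, so the slope of the SML is
MRP = (6.65% − 3.24%) / (1.12 − 0.15) = 3.41% / 0.97 = 3.5155%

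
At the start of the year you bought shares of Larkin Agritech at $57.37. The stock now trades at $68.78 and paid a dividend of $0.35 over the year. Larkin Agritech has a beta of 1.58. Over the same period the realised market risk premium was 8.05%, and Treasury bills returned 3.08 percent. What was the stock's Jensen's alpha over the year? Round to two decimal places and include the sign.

+4.70%

Realised HPR = (P1 + D1 − P0) / P0 = (68.78 + 0.35 − 57.37) / 57.37 = 11.76 / 57.37 = 20.4985%
CAPM required = R_f + β·MRP = 3.08% + 1.58 × 8.05% = 15.7990%
α = realised − required = 20.4985% − 15.7990% = +4.70%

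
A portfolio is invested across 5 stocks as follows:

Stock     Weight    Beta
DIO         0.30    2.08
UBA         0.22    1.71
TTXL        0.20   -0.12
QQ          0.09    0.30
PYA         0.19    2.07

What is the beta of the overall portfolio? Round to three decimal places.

β_P = Σ w_i β_i = 0.30×2.08 + 0.22×1.71 + 0.20×-0.12 + 0.09×0.30 + 0.19×2.07 = 1.3965

1.397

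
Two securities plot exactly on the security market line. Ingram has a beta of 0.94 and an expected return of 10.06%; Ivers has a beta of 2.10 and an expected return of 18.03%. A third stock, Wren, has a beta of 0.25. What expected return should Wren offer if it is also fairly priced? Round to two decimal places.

5.32%

MRP (SML slope) = (18.03% − 10.06%) / (2.10 − 0.94) = 7.97% / 1.16 = 6.8707%
R_f (intercept) = 10.06% − 0.94 × 6.8707% = 3.6015%
E(R_Wren) = R_f + β × MRP = 3.6015% + 0.25 × 6.8707% = 5.32%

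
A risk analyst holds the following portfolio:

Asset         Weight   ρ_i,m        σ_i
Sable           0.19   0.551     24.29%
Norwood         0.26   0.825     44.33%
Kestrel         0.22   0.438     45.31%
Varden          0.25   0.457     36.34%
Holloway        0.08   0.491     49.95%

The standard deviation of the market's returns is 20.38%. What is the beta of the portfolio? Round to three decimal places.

β_Sable = 0.551 × 24.29% / 20.38% = 0.6567
β_Norwood = 0.825 × 44.33% / 20.38% = 1.7945
β_Kestrel = 0.438 × 45.31% / 20.38% = 0.9738
β_Varden = 0.457 × 36.34% / 20.38% = 0.8149
β_Holloway = 0.491 × 49.95% / 20.38% = 1.2034
β_P = Σ w_i β_i = 0.19×0.6567 + 0.26×1.7945 + 0.22×0.9738 + 0.25×0.8149 + 0.08×1.2034 = 1.1056

1.106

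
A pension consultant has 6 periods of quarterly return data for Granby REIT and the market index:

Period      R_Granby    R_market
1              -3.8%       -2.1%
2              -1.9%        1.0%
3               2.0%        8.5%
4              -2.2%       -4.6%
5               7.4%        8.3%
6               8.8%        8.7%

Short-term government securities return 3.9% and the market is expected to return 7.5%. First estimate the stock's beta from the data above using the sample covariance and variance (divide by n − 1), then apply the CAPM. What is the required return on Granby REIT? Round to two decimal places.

6.67%

Mean R_i = (-3.8 − 1.9 + 2.0 − 2.2 + 7.4 + 8.8) / 6 = 1.7167%
Mean R_m = (-2.1 + 1.0 + 8.5 − 4.6 + 8.3 + 8.7) / 6 = 3.3000%
Σ(R_i − R̄_i)(R_m − R̄_m) = 137.1900  ⇒  Cov = 137.1900 / 5 = 27.4380
Σ(R_m − R̄_m)² = 178.0600  ⇒  Var(R_m) = 178.0600 / 5 = 35.6120
β = Cov / Var(R_m) = 27.4380 / 35.6120 = 0.7705
MRP = 7.5% − 3.9% = 3.60%
E(R) = R_f + β × MRP = 3.9% + 0.7705 × 3.6% = 6.67%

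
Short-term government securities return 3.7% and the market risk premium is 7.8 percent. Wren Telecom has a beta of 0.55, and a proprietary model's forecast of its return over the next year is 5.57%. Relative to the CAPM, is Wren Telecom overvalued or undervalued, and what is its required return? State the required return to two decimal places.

Overvalued; required return 7.99%

Required return = R_f + β·MRP = 3.7% + 0.55 × 7.8% = 7.99%
Forecast 5.57% < required 7.99% → the stock plots below the SML → overvalued.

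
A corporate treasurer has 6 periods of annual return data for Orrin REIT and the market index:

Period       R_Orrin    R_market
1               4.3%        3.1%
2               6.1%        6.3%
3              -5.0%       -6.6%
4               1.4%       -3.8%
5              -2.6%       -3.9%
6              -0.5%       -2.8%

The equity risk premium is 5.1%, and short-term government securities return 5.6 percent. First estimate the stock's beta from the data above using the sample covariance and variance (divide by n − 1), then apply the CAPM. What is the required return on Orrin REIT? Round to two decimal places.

9.65%

Mean R_i = (4.3 + 6.1 − 5.0 + 1.4 − 2.6 − 0.5) / 6 = 0.6167%
Mean R_m = (3.1 + 6.3 − 6.6 − 3.8 − 3.9 − 2.8) / 6 = -1.2833%
Σ(R_i − R̄_i)(R_m − R̄_m) = 95.7283  ⇒  Cov = 95.7283 / 5 = 19.1457
Σ(R_m − R̄_m)² = 120.4683  ⇒  Var(R_m) = 120.4683 / 5 = 24.0937
β = Cov / Var(R_m) = 19.1457 / 24.0937 = 0.7946
E(R) = R_f + β × MRP = 5.6% + 0.7946 × 5.1% = 9.65%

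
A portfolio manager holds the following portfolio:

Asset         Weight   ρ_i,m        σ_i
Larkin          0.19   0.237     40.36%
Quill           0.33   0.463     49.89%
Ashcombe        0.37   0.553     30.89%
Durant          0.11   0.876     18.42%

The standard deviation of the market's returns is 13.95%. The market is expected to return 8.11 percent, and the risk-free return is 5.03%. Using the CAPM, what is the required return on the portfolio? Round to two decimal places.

8.90%

β_Larkin = 0.237 × 40.36% / 13.95% = 0.6857
β_Quill = 0.463 × 49.89% / 13.95% = 1.6558
β_Ashcombe = 0.553 × 30.89% / 13.95% = 1.2245
β_Durant = 0.876 × 18.42% / 13.95% = 1.1567
β_P = Σ w_i β_i = 0.19×0.6857 + 0.33×1.6558 + 0.37×1.2245 + 0.11×1.1567 = 1.2570
MRP = 8.11% − 5.03% = 3.08%
E(R_P) = R_f + β_P × MRP = 5.03% + 1.2570 × 3.08% = 8.90%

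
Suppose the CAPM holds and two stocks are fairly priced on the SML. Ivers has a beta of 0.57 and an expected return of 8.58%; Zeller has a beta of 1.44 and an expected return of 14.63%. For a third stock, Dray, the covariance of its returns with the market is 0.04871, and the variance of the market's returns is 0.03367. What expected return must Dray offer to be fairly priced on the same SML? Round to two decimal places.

MRP = (14.63% − 8.58%) / (1.44 − 0.57) = 6.9540%
R_f = 8.58% − 0.57 × 6.9540% = 4.6162%
β_Dray = Cov / Var(R_m) = 0.04871 / 0.03367 = 1.4467
E(R_Dray) = R_f + β × MRP = 4.6162% + 1.4467 × 6.9540% = 14.68%

14.68%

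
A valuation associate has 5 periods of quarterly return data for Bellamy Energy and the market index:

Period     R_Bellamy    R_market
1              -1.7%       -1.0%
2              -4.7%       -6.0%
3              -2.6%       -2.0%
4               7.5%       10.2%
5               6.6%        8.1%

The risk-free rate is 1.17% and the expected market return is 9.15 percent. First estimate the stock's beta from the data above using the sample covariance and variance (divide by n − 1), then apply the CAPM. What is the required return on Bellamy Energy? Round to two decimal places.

Mean R_i = (-1.7 − 4.7 − 2.6 + 7.5 + 6.6) / 5 = 1.0200%
Mean R_m = (-1.0 − 6.0 − 2.0 + 10.2 + 8.1) / 5 = 1.8600%
Σ(R_i − R̄_i)(R_m − R̄_m) = 155.5740  ⇒  Cov = 155.5740 / 4 = 38.8935
Σ(R_m − R̄_m)² = 193.3520  ⇒  Var(R_m) = 193.3520 / 4 = 48.3380
β = Cov / Var(R_m) = 38.8935 / 48.3380 = 0.8046
MRP = 9.15% − 1.17% = 7.98%
E(R) = R_f + β × MRP = 1.17% + 0.8046 × 7.98% = 7.59%

7.59%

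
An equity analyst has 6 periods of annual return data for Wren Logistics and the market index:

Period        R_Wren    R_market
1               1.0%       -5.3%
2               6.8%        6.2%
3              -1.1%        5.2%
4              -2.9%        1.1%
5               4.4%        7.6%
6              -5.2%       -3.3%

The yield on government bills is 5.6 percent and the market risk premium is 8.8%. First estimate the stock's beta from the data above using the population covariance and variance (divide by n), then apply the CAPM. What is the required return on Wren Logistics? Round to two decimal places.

10.13%

Mean R_i = (1.0 + 6.8 − 1.1 − 2.9 + 4.4 − 5.2) / 6 = 0.5000%
Mean R_m = (-5.3 + 6.2 + 5.2 + 1.1 + 7.6 − 3.3) / 6 = 1.9167%
Σ(R_i − R̄_i)(R_m − R̄_m) = 72.8000  ⇒  Cov = 72.8000 / 6 = 12.1333
Σ(R_m − R̄_m)² = 141.3883  ⇒  Var(R_m) = 141.3883 / 6 = 23.5647
β = Cov / Var(R_m) = 12.1333 / 23.5647 = 0.5149
E(R) = R_f + β × MRP = 5.6% + 0.5149 × 8.8% = 10.13%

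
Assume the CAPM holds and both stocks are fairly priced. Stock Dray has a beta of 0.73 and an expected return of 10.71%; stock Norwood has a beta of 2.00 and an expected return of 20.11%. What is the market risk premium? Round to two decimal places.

7.40%

Both satisfy E(R) = R_f + β·MRP, so the slope of the SML is
MRP = (20.11% − 10.71%) / (2.00 − 0.73) = 9.40% / 1.27 = 7.4016%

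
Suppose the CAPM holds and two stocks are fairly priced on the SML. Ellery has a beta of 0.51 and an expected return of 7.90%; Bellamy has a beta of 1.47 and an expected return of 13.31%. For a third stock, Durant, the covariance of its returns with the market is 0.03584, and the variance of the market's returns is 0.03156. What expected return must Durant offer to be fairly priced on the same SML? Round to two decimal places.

MRP = (13.31% − 7.90%) / (1.47 − 0.51) = 5.6354%
R_f = 7.90% − 0.51 × 5.6354% = 5.0259%
β_Durant = Cov / Var(R_m) = 0.03584 / 0.03156 = 1.1356
E(R_Durant) = R_f + β × MRP = 5.0259% + 1.1356 × 5.6354% = 11.43%

11.43%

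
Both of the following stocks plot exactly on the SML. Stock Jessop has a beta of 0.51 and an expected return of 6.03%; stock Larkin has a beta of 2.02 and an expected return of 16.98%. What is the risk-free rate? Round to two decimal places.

2.33%

Both satisfy E(R) = R_f + β·MRP, so the slope of the SML is
MRP = (16.98% − 6.03%) / (2.02 − 0.51) = 10.95% / 1.51 = 7.2517%
R_f = E(R_Jessop) − β_Jessop·MRP = 6.03% − 0.51 × 7.2517% = 2.3316%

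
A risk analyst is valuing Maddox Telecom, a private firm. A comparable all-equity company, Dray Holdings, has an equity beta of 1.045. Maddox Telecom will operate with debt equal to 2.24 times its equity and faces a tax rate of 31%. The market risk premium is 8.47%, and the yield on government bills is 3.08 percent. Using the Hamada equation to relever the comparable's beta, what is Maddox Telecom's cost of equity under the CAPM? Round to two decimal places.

β_L = β_U × [1 + (1 − t)(D/E)] = 1.045 × [1 + (1 − 0.31) × 2.24]
    = 1.045 × [1 + 0.69 × 2.24] = 1.045 × 2.5456 = 2.6602
E(R) = R_f + β_L × MRP = 3.08% + 2.6602 × 8.47% = 25.61%

25.61%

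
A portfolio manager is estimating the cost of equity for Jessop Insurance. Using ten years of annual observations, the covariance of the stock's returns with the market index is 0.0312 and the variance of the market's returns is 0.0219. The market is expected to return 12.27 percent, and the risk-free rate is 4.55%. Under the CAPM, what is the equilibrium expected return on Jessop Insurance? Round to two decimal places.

β = Cov(R_i, R_m) / Var(R_m) = 0.0312 / 0.0219 = 1.4247
MRP = 12.27% − 4.55% = 7.72%
E(R) = R_f + β × MRP = 4.55% + 1.4247 × 7.72% = 15.55%

15.55%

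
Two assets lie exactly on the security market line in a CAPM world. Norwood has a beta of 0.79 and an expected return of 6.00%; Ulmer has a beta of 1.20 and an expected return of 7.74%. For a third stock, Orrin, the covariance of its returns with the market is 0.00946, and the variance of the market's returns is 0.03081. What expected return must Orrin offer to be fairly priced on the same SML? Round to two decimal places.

MRP = (7.74% − 6.00%) / (1.20 − 0.79) = 4.2439%
R_f = 6.00% − 0.79 × 4.2439% = 2.6473%
β_Orrin = Cov / Var(R_m) = 0.00946 / 0.03081 = 0.3070
E(R_Orrin) = R_f + β × MRP = 2.6473% + 0.3070 × 4.2439% = 3.95%

3.95%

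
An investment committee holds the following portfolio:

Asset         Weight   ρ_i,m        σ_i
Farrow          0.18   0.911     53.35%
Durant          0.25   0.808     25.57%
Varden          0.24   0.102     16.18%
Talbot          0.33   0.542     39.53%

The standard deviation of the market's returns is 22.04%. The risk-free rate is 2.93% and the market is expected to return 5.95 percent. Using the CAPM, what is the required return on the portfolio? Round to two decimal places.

5.86%

β_Farrow = 0.911 × 53.35% / 22.04% = 2.2052
β_Durant = 0.808 × 25.57% / 22.04% = 0.9374
β_Varden = 0.102 × 16.18% / 22.04% = 0.0749
β_Talbot = 0.542 × 39.53% / 22.04% = 0.9721
β_P = Σ w_i β_i = 0.18×2.2052 + 0.25×0.9374 + 0.24×0.0749 + 0.33×0.9721 = 0.9701
MRP = 5.95% − 2.93% = 3.02%
E(R_P) = R_f + β_P × MRP = 2.93% + 0.9701 × 3.02% = 5.86%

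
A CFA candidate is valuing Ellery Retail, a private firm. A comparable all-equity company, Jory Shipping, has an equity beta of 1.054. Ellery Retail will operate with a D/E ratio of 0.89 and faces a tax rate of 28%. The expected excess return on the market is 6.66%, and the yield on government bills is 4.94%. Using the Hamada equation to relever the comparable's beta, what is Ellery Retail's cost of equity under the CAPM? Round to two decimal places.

16.46%

β_L = β_U × [1 + (1 − t)(D/E)] = 1.054 × [1 + (1 − 0.28) × 0.89]
    = 1.054 × [1 + 0.72 × 0.89] = 1.054 × 1.6408 = 1.7294
E(R) = R_f + β_L × MRP = 4.94% + 1.7294 × 6.66% = 16.46%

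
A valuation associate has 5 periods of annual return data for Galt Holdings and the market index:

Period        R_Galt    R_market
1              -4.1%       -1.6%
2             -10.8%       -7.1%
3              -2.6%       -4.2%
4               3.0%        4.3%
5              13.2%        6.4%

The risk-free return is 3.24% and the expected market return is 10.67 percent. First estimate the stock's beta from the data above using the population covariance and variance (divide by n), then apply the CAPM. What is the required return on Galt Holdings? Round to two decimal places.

Mean R_i = (-4.1 − 10.8 − 2.6 + 3.0 + 13.2) / 5 = -0.2600%
Mean R_m = (-1.6 − 7.1 − 4.2 + 4.3 + 6.4) / 5 = -0.4400%
Σ(R_i − R̄_i)(R_m − R̄_m) = 190.9680  ⇒  Cov = 190.9680 / 5 = 38.1936
Σ(R_m − R̄_m)² = 129.0920  ⇒  Var(R_m) = 129.0920 / 5 = 25.8184
β = Cov / Var(R_m) = 38.1936 / 25.8184 = 1.4793
MRP = 10.67% − 3.24% = 7.43%
E(R) = R_f + β × MRP = 3.24% + 1.4793 × 7.43% = 14.23%

14.23%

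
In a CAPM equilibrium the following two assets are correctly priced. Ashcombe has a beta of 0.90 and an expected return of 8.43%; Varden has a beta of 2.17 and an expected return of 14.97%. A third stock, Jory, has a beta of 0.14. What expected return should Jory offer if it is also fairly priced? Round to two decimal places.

MRP (SML slope) = (14.97% − 8.43%) / (2.17 − 0.90) = 6.54% / 1.27 = 5.1496%
R_f (intercept) = 8.43% − 0.90 × 5.1496% = 3.7954%
E(R_Jory) = R_f + β × MRP = 3.7954% + 0.14 × 5.1496% = 4.52%

4.52%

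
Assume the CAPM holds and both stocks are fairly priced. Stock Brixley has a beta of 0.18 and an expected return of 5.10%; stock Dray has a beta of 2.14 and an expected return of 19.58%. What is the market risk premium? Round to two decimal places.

7.39%

Both satisfy E(R) = R_f + β·MRP, so the slope of the SML is
MRP = (19.58% − 5.10%) / (2.14 − 0.18) = 14.48% / 1.96 = 7.3878%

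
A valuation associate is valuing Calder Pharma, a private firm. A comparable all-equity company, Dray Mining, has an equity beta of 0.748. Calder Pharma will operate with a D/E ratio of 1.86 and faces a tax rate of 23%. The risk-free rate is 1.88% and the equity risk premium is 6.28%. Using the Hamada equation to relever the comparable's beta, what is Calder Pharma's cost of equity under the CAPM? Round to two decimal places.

13.31%

β_L = β_U × [1 + (1 − t)(D/E)] = 0.748 × [1 + (1 − 0.23) × 1.86]
    = 0.748 × [1 + 0.77 × 1.86] = 0.748 × 2.4322 = 1.8193
E(R) = R_f + β_L × MRP = 1.88% + 1.8193 × 6.28% = 13.31%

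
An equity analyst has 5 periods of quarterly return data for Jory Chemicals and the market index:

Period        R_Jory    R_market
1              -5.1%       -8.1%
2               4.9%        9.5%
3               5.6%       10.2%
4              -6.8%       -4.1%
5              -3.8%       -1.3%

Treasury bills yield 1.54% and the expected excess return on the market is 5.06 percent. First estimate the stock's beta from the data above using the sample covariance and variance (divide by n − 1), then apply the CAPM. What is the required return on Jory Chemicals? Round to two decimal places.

4.98%

Mean R_i = (-5.1 + 4.9 + 5.6 − 6.8 − 3.8) / 5 = -1.0400%
Mean R_m = (-8.1 + 9.5 + 10.2 − 4.1 − 1.3) / 5 = 1.2400%
Σ(R_i − R̄_i)(R_m − R̄_m) = 184.2480  ⇒  Cov = 184.2480 / 4 = 46.0620
Σ(R_m − R̄_m)² = 270.7120  ⇒  Var(R_m) = 270.7120 / 4 = 67.6780
β = Cov / Var(R_m) = 46.0620 / 67.6780 = 0.6806
E(R) = R_f + β × MRP = 1.54% + 0.6806 × 5.06% = 4.98%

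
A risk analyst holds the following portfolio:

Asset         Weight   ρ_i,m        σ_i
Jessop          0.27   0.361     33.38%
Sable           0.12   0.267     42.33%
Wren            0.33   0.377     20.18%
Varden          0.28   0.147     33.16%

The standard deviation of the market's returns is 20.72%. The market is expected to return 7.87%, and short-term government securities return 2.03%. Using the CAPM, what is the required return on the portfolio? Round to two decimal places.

β_Jessop = 0.361 × 33.38% / 20.72% = 0.5816
β_Sable = 0.267 × 42.33% / 20.72% = 0.5455
β_Wren = 0.377 × 20.18% / 20.72% = 0.3672
β_Varden = 0.147 × 33.16% / 20.72% = 0.2353
β_P = Σ w_i β_i = 0.27×0.5816 + 0.12×0.5455 + 0.33×0.3672 + 0.28×0.2353 = 0.4096
MRP = 7.87% − 2.03% = 5.84%
E(R_P) = R_f + β_P × MRP = 2.03% + 0.4096 × 5.84% = 4.42%

4.42%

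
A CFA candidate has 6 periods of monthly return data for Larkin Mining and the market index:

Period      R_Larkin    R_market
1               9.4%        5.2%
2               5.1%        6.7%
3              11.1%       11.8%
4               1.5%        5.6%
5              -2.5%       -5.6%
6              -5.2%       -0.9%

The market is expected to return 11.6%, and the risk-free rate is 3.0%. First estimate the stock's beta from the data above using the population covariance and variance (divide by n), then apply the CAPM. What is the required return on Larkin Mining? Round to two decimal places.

10.65%

Mean R_i = (9.4 + 5.1 + 11.1 + 1.5 − 2.5 − 5.2) / 6 = 3.2333%
Mean R_m = (5.2 + 6.7 + 11.8 + 5.6 − 5.6 − 0.9) / 6 = 3.8000%
Σ(R_i − R̄_i)(R_m − R̄_m) = 167.3900  ⇒  Cov = 167.3900 / 6 = 27.8983
Σ(R_m − R̄_m)² = 188.0600  ⇒  Var(R_m) = 188.0600 / 6 = 31.3433
β = Cov / Var(R_m) = 27.8983 / 31.3433 = 0.8901
MRP = 11.6% − 3.0% = 8.60%
E(R) = R_f + β × MRP = 3.0% + 0.8901 × 8.6% = 10.65%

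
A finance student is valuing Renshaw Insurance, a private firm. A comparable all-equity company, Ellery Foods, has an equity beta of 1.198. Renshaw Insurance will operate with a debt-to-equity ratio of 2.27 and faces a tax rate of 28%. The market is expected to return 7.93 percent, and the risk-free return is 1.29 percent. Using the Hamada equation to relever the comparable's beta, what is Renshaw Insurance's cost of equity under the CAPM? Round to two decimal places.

22.25%

β_L = β_U × [1 + (1 − t)(D/E)] = 1.198 × [1 + (1 − 0.28) × 2.27]
    = 1.198 × [1 + 0.72 × 2.27] = 1.198 × 2.6344 = 3.1560
MRP = 7.93% − 1.29% = 6.64%
E(R) = R_f + β_L × MRP = 1.29% + 3.1560 × 6.64% = 22.25%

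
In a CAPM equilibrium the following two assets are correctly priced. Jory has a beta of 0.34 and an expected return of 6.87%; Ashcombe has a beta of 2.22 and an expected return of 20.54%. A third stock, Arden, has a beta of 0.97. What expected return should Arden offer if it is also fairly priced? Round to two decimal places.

11.45%

MRP (SML slope) = (20.54% − 6.87%) / (2.22 − 0.34) = 13.67% / 1.88 = 7.2713%
R_f (intercept) = 6.87% − 0.34 × 7.2713% = 4.3978%
E(R_Arden) = R_f + β × MRP = 4.3978% + 0.97 × 7.2713% = 11.45%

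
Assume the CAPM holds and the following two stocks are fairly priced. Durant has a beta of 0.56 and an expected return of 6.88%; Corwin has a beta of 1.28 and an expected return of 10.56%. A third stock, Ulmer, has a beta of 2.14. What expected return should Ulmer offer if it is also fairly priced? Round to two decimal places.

14.96%

MRP (SML slope) = (10.56% − 6.88%) / (1.28 − 0.56) = 3.68% / 0.72 = 5.1111%
R_f (intercept) = 6.88% − 0.56 × 5.1111% = 4.0178%
E(R_Ulmer) = R_f + β × MRP = 4.0178% + 2.14 × 5.1111% = 14.96%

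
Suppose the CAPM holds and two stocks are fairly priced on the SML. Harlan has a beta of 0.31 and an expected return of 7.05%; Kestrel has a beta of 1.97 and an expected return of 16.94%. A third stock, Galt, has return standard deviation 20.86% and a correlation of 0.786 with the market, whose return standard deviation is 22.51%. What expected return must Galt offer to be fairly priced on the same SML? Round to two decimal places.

9.54%

MRP = (16.94% − 7.05%) / (1.97 − 0.31) = 5.9578%
R_f = 7.05% − 0.31 × 5.9578% = 5.2031%
β_Galt = ρ·σ_i/σ_m = 0.786 × 20.86 / 22.51 = 0.7284
E(R_Galt) = R_f + β × MRP = 5.2031% + 0.7284 × 5.9578% = 9.54%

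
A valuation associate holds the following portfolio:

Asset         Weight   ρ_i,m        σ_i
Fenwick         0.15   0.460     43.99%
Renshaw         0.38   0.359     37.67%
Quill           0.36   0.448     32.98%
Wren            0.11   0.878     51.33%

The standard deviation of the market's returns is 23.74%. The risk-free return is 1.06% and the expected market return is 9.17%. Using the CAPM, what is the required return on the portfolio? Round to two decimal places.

7.36%

β_Fenwick = 0.460 × 43.99% / 23.74% = 0.8524
β_Renshaw = 0.359 × 37.67% / 23.74% = 0.5697
β_Quill = 0.448 × 32.98% / 23.74% = 0.6224
β_Wren = 0.878 × 51.33% / 23.74% = 1.8984
β_P = Σ w_i β_i = 0.15×0.8524 + 0.38×0.5697 + 0.36×0.6224 + 0.11×1.8984 = 0.7772
MRP = 9.17% − 1.06% = 8.11%
E(R_P) = R_f + β_P × MRP = 1.06% + 0.7772 × 8.11% = 7.36%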